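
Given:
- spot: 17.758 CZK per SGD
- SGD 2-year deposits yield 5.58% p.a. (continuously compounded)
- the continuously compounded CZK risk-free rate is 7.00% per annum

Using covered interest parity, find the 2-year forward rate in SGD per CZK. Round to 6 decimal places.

T = 2 years.
Growth of 1 CZK over T: e^(0.0700×2) = 1.1502738.
SGD growth factor: e^(0.0558×2) = 1.1180655.
Forward (CZK per SGD) = 17.758 × 1.1502738 / 1.1180655 = 18.26956.
Quoted the other way: 1/18.26956 = 0.054736 SGD per CZK.

0.054736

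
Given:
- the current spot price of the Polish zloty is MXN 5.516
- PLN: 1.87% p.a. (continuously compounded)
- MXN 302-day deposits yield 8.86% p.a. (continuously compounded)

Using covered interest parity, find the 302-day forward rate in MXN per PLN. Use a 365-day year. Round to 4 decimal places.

T = 302/365 years.
MXN accumulates by e^(0.0886×302/365) = 1.0760613.
PLN growth factor: e^(0.0187×302/365) = 1.0155926.
Forward (MXN per PLN) = 5.516 × 1.0760613 / 1.0155926 = 5.844424.

5.8444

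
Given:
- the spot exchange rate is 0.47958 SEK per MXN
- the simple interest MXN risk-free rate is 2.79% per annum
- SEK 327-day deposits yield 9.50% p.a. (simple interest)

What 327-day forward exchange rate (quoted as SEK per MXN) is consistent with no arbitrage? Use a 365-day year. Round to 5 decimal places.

T = 327/365 years.
Growth of 1 SEK over T: 1 + 0.0950×327/365 = 1.0851096.
Growth of 1 MXN over T: 1 + 0.0279×327/365 = 1.0249953.
CIP: F = S · (grow SEK)/(grow MXN) = 0.47958 × 1.0851096/1.0249953 = 0.5077066 SEK per MXN.

0.50771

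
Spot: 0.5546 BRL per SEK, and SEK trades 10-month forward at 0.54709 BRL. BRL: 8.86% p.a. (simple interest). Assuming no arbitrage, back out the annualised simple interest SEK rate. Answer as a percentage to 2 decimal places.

T = 10/12 years.
F/S = 0.54709/0.5546 = 0.9864587 = (growth of BRL) / (growth of SEK).
BRL growth factor: 1 + 0.0886×10/12 = 1.0738333.
That pins the SEK growth at 1.088574.
(1.088574 − 1)/T = 0.106289, i.e. 10.63%.

10.63%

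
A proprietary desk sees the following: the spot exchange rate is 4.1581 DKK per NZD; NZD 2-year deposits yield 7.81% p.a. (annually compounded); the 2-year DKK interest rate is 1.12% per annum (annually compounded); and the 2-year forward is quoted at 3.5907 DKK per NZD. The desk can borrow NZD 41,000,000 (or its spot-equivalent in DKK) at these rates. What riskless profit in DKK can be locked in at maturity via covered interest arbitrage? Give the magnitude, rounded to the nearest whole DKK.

T = 2 years.
Keep in NZD, deliver into the forward: 41,000,000·1.16229961·3.5907 = DKK 171,112,237.59.
Swap to DKK now, deposit: 41,000,000·4.1581·1.02252544 = DKK 174,322,284.31.
The quoted forward undervalues NZD, so borrow NZD, convert to DKK at spot, deposit the DKK at 1.12%, and buy NZD forward at 3.5907 to cover the loan.
The gap between the two covered legs is DKK 3,210,047.

DKK 3,210,047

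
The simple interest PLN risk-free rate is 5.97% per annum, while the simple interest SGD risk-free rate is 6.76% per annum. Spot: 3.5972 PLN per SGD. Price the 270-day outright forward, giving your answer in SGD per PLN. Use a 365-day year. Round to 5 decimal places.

0.27955

T = 270/365 years.
PLN growth factor: 1 + 0.0597×270/365 = 1.0441616.
SGD growth factor: 1 + 0.0676×270/365 = 1.0500055.
CIP: F = S · (grow PLN)/(grow SGD) = 3.5972 × 1.0441616/1.0500055 = 3.577179 PLN per SGD.
Invert for SGD per PLN: 1 / 3.577179 = 0.27955.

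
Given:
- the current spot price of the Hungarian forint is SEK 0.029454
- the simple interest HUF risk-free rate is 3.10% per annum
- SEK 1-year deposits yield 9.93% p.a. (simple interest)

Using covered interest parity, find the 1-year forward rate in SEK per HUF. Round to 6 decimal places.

0.031405

T = 1 year.
SEK accumulates by 1 + 0.0993×1 = 1.099300.
HUF accumulates by 1 + 0.0310×1 = 1.031000.
CIP: F = S · (grow SEK)/(grow HUF) = 0.029454 × 1.099300/1.031000 = 0.03140522 SEK per HUF.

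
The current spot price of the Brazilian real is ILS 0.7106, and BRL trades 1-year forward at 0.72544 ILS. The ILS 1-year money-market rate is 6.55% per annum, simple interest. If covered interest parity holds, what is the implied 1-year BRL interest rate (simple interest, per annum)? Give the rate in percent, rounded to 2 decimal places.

4.37%

T = 1 year.
CIP gives F = S · g_ILS/g_BRL, so g_ILS/g_BRL = 0.72544/0.7106 = 1.0208838.
The ILS side grows by 1 + 0.0655×1 = 1.065500.
So the BRL growth factor = 1.0437035.
r = (1.0437035 − 1)/1 = 0.043703 → 4.37%.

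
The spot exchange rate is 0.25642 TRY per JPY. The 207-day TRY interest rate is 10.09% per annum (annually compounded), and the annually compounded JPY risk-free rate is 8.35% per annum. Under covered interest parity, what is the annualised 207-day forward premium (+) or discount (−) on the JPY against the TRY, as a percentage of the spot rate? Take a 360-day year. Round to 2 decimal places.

+1.60%

T = 207/360 years.
No-arbitrage forward: 0.25642 × 1.0568297 / 1.0471927 = 0.25877976 TRY/JPY.
Annualised premium = (F − S)/S × (1/T) = (0.25877976 − 0.25642)/0.25642 ÷ (207/360) = 1.60%.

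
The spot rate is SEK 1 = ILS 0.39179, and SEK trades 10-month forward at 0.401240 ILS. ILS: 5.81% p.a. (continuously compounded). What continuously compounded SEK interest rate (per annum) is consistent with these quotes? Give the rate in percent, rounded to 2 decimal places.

2.95%

T = 10/12 years.
F/S = 0.40124/0.39179 = 1.0241201 = (growth of ILS) / (growth of SEK).
The ILS side grows by e^(0.0581×10/12) = 1.0496079.
So the SEK growth factor = 1.0248875.
Take logs: ln 1.0248875 / (10/12) = 0.029499, so 2.95%.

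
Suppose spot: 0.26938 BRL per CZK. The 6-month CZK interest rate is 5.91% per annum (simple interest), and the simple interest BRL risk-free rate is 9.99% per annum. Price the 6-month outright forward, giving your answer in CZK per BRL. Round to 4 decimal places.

T = 6/12 years.
BRL accumulates by 1 + 0.0999×6/12 = 1.049950.
CZK accumulates by 1 + 0.0591×6/12 = 1.029550.
Forward (BRL per CZK) = 0.26938 × 1.049950 / 1.029550 = 0.2747176.
Quoted the other way: 1/0.2747176 = 3.6401 CZK per BRL.

3.6401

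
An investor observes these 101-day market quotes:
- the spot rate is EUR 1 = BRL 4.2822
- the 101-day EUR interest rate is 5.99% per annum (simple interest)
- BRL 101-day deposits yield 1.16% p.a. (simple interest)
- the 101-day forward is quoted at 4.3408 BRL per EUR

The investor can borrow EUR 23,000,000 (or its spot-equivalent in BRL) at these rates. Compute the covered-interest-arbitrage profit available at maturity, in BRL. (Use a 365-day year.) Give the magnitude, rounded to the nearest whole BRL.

BRL 2,686,487

T = 101/365 years.
Keep in EUR, deliver into the forward: 23,000,000·1.0165750685·4.3408 = BRL 101,493,228.32.
Swap to BRL now, deposit: 23,000,000·4.2822·1.003209863 = BRL 98,806,741.33.
The quoted forward overvalues EUR, so borrow BRL, buy EUR at spot, deposit the EUR at 5.99%, and sell the proceeds forward at 4.3408.
Arbitrage profit = |101,493,228.32 − 98,806,741.33| = BRL 2,686,487.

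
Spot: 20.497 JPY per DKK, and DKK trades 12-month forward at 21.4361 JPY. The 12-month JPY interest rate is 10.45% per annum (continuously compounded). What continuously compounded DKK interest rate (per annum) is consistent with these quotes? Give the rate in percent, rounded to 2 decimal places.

T = 1 year.
By CIP, F/S equals the JPY-to-DKK growth ratio: 21.4361/20.497 = 1.0458165.
JPY growth factor: e^(0.1045×1) = 1.1101554.
So the DKK growth factor = 1.0615203.
Take logs: ln 1.0615203 / 1 = 0.059702, so 5.97%.

5.97%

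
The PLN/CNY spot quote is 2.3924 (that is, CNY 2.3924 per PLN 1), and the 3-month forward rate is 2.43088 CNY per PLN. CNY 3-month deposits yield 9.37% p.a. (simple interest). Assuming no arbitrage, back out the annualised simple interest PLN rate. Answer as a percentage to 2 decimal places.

T = 3/12 years.
F/S = 2.43088/2.3924 = 1.0160843 = (growth of CNY) / (growth of PLN).
CNY growth factor: 1 + 0.0937×3/12 = 1.023425.
Hence g_PLN = 1.0072245.
r = (1.0072245 − 1)/(3/12) = 0.028898 → 2.89%.

2.89%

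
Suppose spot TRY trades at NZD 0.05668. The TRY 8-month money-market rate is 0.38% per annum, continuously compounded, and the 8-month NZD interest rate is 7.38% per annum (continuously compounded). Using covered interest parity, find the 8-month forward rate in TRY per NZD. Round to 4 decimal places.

16.8385

T = 8/12 years.
Growth of 1 NZD over T: e^(0.0738×8/12) = 1.05043042.
TRY accumulates by e^(0.0038×8/12) = 1.00253654.
So F = 0.05668 × 1.05043042 / 1.00253654 = 0.059387757 (NZD/TRY).
Quoted the other way: 1/0.059387757 = 16.8385 TRY per NZD.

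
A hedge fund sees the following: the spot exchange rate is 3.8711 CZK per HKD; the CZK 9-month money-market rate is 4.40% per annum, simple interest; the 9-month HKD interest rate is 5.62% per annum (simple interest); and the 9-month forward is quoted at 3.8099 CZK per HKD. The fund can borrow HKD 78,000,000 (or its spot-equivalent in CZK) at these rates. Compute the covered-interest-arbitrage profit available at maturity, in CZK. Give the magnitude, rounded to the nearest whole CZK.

CZK 2,212,003

T = 9/12 years.
Keep in HKD, deliver into the forward: 78,000,000·1.042150·3.8099 = CZK 309,698,008.23.
Swap to CZK now, deposit: 78,000,000·3.8711·1.033000 = CZK 311,910,011.40.
The quoted forward undervalues HKD, so borrow HKD, convert to CZK at spot, deposit the CZK at 4.40%, and buy HKD forward at 3.8099 to cover the loan.
The gap between the two covered legs is CZK 2,212,003.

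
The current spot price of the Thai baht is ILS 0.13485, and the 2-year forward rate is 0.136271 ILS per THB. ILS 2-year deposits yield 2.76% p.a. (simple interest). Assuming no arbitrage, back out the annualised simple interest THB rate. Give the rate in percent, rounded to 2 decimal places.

2.21%

T = 2 years.
F/S = 0.136271/0.13485 = 1.0105376 = (growth of ILS) / (growth of THB).
The ILS side grows by 1 + 0.0276×2 = 1.055200.
Hence g_THB = 1.0441967.
(1.0441967 − 1)/T = 0.022098, i.e. 2.21%.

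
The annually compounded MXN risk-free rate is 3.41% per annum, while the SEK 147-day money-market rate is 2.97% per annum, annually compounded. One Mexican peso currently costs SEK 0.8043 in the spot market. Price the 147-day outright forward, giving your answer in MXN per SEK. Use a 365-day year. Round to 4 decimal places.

1.2455

T = 147/365 years.
Growth of 1 SEK over T: (1 + 0.0297)^(147/365) = 1.0118569.
MXN growth factor: (1 + 0.0341)^(147/365) = 1.0135961.
CIP: F = S · (grow SEK)/(grow MXN) = 0.8043 × 1.0118569/1.0135961 = 0.8029199 SEK per MXN.
Quoted the other way: 1/0.8029199 = 1.2455 MXN per SEK.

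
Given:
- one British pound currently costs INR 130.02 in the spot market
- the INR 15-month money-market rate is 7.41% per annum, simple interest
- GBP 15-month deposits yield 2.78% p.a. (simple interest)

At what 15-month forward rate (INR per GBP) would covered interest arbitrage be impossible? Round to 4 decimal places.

137.2922

T = 15/12 years.
INR growth factor: 1 + 0.0741×15/12 = 1.092625.
Growth of 1 GBP over T: 1 + 0.0278×15/12 = 1.034750.
So F = 130.02 × 1.092625 / 1.034750 = 137.292199 (INR/GBP).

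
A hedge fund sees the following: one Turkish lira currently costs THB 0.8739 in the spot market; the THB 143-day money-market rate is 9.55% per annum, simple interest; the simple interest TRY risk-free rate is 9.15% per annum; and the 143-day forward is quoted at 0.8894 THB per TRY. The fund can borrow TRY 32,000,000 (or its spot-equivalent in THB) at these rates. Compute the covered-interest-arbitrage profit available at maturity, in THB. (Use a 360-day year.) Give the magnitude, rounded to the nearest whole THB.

T = 143/360 years.
Keep in TRY, deliver into the forward: 32,000,000·1.0363458333·0.8894 = THB 29,495,231.49.
Swap to THB now, deposit: 32,000,000·0.8739·1.0379347222 = THB 29,025,636.92.
The quoted forward overvalues TRY, so borrow THB, buy TRY at spot, deposit the TRY at 9.15%, and sell the proceeds forward at 0.8894.
The gap between the two covered legs is THB 469,595.

THB 469,595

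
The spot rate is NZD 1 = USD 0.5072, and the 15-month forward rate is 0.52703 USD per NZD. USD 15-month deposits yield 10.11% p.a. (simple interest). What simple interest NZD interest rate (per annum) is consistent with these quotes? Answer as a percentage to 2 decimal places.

T = 15/12 years.
By CIP, F/S equals the USD-to-NZD growth ratio: 0.52703/0.5072 = 1.0390970.
USD growth factor: 1 + 0.1011×15/12 = 1.126375.
So the NZD growth factor = 1.0839941.
(1.0839941 − 1)/T = 0.067195, i.e. 6.72%.

6.72%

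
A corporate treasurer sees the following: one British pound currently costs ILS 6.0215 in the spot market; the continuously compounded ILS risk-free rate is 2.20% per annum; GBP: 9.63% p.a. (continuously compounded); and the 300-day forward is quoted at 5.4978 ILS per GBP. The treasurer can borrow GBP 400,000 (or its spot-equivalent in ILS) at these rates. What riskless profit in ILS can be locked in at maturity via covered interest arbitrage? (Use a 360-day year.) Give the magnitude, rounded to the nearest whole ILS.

ILS 70,291

T = 300/360 years.
Invest the GBP and cover forward: 400,000 × 1.083557923 × 5.4978 = ILS 2,382,873.90.
Convert at spot and invest in ILS: 400,000 × 6.0215 × 1.018502421 = ILS 2,453,164.93.
The quoted forward undervalues GBP, so borrow GBP, convert to ILS at spot, deposit the ILS at 2.20%, and buy GBP forward at 5.4978 to cover the loan.
The gap between the two covered legs is ILS 70,291.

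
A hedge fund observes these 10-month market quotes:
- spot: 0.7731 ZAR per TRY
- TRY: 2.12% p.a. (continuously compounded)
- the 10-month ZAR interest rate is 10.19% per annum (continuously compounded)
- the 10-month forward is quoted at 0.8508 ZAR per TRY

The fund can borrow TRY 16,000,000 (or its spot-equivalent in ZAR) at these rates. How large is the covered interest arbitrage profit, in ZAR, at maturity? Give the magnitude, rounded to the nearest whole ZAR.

ZAR 389,557

T = 10/12 years.
Keep in TRY, deliver into the forward: 16,000,000·1.0178236453·0.8508 = ZAR 13,855,429.72.
Swap to ZAR now, deposit: 16,000,000·0.7731·1.0886263441 = ZAR 13,465,872.43.
The quoted forward overvalues TRY, so borrow ZAR, buy TRY at spot, deposit the TRY at 2.12%, and sell the proceeds forward at 0.8508.
The gap between the two covered legs is ZAR 389,557.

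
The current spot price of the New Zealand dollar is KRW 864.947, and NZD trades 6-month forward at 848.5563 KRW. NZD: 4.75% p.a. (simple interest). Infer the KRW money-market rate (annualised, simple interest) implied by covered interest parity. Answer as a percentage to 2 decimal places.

T = 6/12 years.
By CIP, F/S equals the KRW-to-NZD growth ratio: 848.5563/864.947 = 0.9810501.
NZD growth factor: 1 + 0.0475×6/12 = 1.023750.
That pins the KRW growth at 1.004350.
r = (1.004350 − 1)/(6/12) = 0.008700 → 0.87%.

0.87%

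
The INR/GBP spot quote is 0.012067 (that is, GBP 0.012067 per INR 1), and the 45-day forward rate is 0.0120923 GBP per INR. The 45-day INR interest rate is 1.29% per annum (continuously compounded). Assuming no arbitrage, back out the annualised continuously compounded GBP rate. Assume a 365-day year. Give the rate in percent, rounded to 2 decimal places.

T = 45/365 years.
By CIP, F/S equals the GBP-to-INR growth ratio: 0.0120923/0.012067 = 1.0020966.
The INR side grows by e^(0.0129×45/365) = 1.0015917.
So the GBP growth factor = 1.0036916.
r = ln(1.0036916)/(45/365) = 0.029888 → 2.99%.

2.99%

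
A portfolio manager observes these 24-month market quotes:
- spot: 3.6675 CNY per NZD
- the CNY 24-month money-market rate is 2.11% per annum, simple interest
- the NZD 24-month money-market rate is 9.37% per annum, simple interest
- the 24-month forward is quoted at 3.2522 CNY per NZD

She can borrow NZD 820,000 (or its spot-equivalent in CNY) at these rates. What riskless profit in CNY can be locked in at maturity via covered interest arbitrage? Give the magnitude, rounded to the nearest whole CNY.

T = 2 years.
Invest the NZD and cover forward: 820,000 × 1.187400 × 3.2522 = CNY 3,166,563.07.
Convert at spot and invest in CNY: 820,000 × 3.6675 × 1.042200 = CNY 3,134,260.17.
The quoted forward overvalues NZD, so borrow CNY, buy NZD at spot, deposit the NZD at 9.37%, and sell the proceeds forward at 3.2522.
Profit = 3,166,563.07 − 3,134,260.17 = CNY 32,303.

CNY 32,303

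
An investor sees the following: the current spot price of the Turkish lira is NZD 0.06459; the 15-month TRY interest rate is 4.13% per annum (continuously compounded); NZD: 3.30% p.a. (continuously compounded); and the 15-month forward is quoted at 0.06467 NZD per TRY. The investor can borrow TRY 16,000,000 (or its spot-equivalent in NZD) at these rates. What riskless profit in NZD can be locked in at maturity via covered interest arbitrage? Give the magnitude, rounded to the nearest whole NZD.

NZD 12,579

T = 15/12 years.
Keep in TRY, deliver into the forward: 16,000,000·1.052980801·0.06467 = NZD 1,089,540.29.
Swap to NZD now, deposit: 16,000,000·0.06459·1.042112601 = NZD 1,076,960.85.
The quoted forward overvalues TRY, so borrow NZD, buy TRY at spot, deposit the TRY at 4.13%, and sell the proceeds forward at 0.06467.
Arbitrage profit = |1,089,540.29 − 1,076,960.85| = NZD 12,579.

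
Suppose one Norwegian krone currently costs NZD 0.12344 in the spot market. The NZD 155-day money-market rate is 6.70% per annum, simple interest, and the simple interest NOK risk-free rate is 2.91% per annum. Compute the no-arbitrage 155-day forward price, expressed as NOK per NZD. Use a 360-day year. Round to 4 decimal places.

T = 155/360 years.
NZD growth factor: 1 + 0.0670×155/360 = 1.0288472.
Growth of 1 NOK over T: 1 + 0.0291×155/360 = 1.0125292.
CIP: F = S · (grow NZD)/(grow NOK) = 0.12344 × 1.0288472/1.0125292 = 0.1254294 NZD per NOK.
Quoted the other way: 1/0.1254294 = 7.9726 NOK per NZD.

7.9726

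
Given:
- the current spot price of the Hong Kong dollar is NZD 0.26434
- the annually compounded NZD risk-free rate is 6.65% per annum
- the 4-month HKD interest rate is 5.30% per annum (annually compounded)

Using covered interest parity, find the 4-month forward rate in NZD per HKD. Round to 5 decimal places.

T = 4/12 years.
NZD accumulates by (1 + 0.0665)^(4/12) = 1.0216927.
HKD growth factor: (1 + 0.0530)^(4/12) = 1.0173634.
Forward (NZD per HKD) = 0.26434 × 1.0216927 / 1.0173634 = 0.2654649.

0.26546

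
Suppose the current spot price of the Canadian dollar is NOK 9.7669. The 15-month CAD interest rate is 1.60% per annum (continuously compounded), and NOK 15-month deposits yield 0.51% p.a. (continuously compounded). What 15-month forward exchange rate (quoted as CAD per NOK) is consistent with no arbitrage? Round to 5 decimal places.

T = 15/12 years.
Growth of 1 NOK over T: e^(0.0051×15/12) = 1.0063954.
Growth of 1 CAD over T: e^(0.0160×15/12) = 1.0202013.
CIP: F = S · (grow NOK)/(grow CAD) = 9.7669 × 1.0063954/1.0202013 = 9.634729 NOK per CAD.
Quoted the other way: 1/9.634729 = 0.10379 CAD per NOK.

0.10379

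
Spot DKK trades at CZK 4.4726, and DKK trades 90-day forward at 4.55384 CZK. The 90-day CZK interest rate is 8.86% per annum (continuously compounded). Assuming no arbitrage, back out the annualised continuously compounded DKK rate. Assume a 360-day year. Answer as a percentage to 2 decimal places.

T = 90/360 years.
CIP gives F = S · g_CZK/g_DKK, so g_CZK/g_DKK = 4.55384/4.4726 = 1.0181639.
The CZK side grows by e^(0.0886×90/360) = 1.0223971.
So the DKK growth factor = 1.0041577.
Take logs: ln 1.0041577 / (90/360) = 0.016596, so 1.66%.

1.66%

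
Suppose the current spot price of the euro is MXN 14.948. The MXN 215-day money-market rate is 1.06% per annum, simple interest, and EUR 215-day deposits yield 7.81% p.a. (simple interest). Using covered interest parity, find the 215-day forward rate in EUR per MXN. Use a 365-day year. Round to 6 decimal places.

T = 215/365 years.
MXN accumulates by 1 + 0.0106×215/365 = 1.0062438.
EUR accumulates by 1 + 0.0781×215/365 = 1.0460041.
So F = 14.948 × 1.0062438 / 1.0460041 = 14.37980 (MXN/EUR).
Quoted the other way: 1/14.37980 = 0.069542 EUR per MXN.

0.069542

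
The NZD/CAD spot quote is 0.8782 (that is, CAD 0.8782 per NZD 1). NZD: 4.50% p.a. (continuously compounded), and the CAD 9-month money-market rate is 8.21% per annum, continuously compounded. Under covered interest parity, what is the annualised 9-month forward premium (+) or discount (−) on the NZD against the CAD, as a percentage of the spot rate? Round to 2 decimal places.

T = 9/12 years.
F = S · g_CAD/g_NZD = 0.8782 × 1.0635103/1.034326 = 0.9029791.
Annualised premium = (F − S)/S × (1/T) = (0.9029791 − 0.8782)/0.8782 ÷ (9/12) = 3.76%.

+3.76%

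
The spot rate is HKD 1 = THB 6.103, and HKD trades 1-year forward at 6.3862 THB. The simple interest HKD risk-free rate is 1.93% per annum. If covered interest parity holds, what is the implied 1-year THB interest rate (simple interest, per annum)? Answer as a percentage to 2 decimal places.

6.66%

T = 1 year.
F/S = 6.3862/6.103 = 1.0464034 = (growth of THB) / (growth of HKD).
The HKD side grows by 1 + 0.0193×1 = 1.019300.
That pins the THB growth at 1.066599.
r = (1.066599 − 1)/1 = 0.066599 → 6.66%.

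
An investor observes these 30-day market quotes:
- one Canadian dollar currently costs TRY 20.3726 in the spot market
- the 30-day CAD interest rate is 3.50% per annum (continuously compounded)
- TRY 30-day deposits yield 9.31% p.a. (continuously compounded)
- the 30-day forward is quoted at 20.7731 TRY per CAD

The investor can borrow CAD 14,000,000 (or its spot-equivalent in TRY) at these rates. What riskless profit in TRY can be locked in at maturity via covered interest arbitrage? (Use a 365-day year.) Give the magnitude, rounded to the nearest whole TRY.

TRY 4,253,957

T = 30/365 years.
Keep in CAD, deliver into the forward: 14,000,000·1.00288085404·20.7731 = TRY 291,661,219.77.
Swap to TRY now, deposit: 14,000,000·20.3726·1.00768140659 = TRY 287,407,263.13.
The quoted forward overvalues CAD, so borrow TRY, buy CAD at spot, deposit the CAD at 3.50%, and sell the proceeds forward at 20.7731.
Arbitrage profit = |291,661,219.77 − 287,407,263.13| = TRY 4,253,957.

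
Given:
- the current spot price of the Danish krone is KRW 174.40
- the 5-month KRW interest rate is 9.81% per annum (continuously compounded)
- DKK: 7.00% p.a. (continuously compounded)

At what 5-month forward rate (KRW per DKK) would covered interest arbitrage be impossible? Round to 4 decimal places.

T = 5/12 years.
KRW growth factor: e^(0.0981×5/12) = 1.041721882.
DKK growth factor: e^(0.0700×5/12) = 1.02959618.
CIP: F = S · (grow KRW)/(grow DKK) = 174.4 × 1.041721882/1.02959618 = 176.453934 KRW per DKK.

176.4539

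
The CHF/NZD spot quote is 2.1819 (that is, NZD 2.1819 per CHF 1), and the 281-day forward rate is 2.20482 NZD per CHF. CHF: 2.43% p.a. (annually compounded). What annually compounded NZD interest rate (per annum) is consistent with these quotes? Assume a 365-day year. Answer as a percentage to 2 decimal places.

T = 281/365 years.
F/S = 2.20482/2.1819 = 1.0105046 = (growth of NZD) / (growth of CHF).
CHF growth factor: (1 + 0.0243)^(281/365) = 1.0186559.
So the NZD growth factor = 1.0293565.
Annualise: 1.0293565^(365/281) − 1 = 0.038298 = 3.83%.

3.83%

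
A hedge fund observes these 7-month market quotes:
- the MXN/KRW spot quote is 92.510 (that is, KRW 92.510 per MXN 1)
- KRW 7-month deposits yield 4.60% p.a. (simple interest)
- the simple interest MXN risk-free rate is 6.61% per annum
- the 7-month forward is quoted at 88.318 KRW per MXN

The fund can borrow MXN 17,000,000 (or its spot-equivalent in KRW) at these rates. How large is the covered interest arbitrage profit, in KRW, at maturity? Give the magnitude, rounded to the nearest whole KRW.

KRW 55,572,265

T = 7/12 years.
Route A — deposit MXN, sell forward: 17,000,000 × 1.038558333333 × 88.318 = KRW 1,559,297,713.02.
Route B — convert at spot, deposit KRW: 17,000,000 × 92.510 × 1.026833333333 = KRW 1,614,869,978.33.
The quoted forward undervalues MXN, so borrow MXN, convert to KRW at spot, deposit the KRW at 4.60%, and buy MXN forward at 88.318 to cover the loan.
Profit = 1,614,869,978.33 − 1,559,297,713.02 = KRW 55,572,265.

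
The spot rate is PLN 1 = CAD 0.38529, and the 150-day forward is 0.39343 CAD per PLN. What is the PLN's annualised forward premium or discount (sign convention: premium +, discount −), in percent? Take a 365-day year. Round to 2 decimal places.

+5.14%

T = 150/365 years.
(F − S)/S = (0.39343 − 0.38529)/0.38529 = 0.0211269.
Annualise by dividing by T: 0.0211269 / (150/365) = 0.051409 → 5.14%.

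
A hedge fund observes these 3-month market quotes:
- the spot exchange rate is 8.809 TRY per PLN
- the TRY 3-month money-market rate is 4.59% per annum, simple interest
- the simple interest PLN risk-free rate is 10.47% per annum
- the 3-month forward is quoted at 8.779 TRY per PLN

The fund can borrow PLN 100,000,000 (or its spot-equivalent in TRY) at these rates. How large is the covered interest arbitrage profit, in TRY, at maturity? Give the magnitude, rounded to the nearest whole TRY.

T = 3/12 years.
Keep in PLN, deliver into the forward: 100,000,000·1.026175·8.779 = TRY 900,879,032.50.
Swap to TRY now, deposit: 100,000,000·8.809·1.011475 = TRY 891,008,327.50.
The quoted forward overvalues PLN, so borrow TRY, buy PLN at spot, deposit the PLN at 10.47%, and sell the proceeds forward at 8.779.
Profit = 900,879,032.50 − 891,008,327.50 = TRY 9,870,705.

TRY 9,870,705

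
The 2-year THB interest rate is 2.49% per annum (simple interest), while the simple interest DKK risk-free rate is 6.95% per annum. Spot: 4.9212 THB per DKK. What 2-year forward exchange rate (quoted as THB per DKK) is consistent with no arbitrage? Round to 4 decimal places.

4.5358

T = 2 years.
Growth of 1 THB over T: 1 + 0.0249×2 = 1.049800.
DKK growth factor: 1 + 0.0695×2 = 1.139000.
Forward (THB per DKK) = 4.9212 × 1.049800 / 1.139000 = 4.535800.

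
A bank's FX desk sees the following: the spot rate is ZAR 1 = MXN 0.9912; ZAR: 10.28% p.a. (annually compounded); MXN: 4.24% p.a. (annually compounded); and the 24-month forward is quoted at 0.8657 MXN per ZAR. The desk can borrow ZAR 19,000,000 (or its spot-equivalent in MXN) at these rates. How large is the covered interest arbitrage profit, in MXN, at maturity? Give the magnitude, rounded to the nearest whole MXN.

T = 2 years.
Invest the ZAR and cover forward: 19,000,000 × 1.21616784 × 0.8657 = MXN 20,003,893.48.
Convert at spot and invest in MXN: 19,000,000 × 0.9912 × 1.08659776 = MXN 20,463,678.29.
The quoted forward undervalues ZAR, so borrow ZAR, convert to MXN at spot, deposit the MXN at 4.24%, and buy ZAR forward at 0.8657 to cover the loan.
Arbitrage profit = |20,003,893.48 − 20,463,678.29| = MXN 459,785.

MXN 459,785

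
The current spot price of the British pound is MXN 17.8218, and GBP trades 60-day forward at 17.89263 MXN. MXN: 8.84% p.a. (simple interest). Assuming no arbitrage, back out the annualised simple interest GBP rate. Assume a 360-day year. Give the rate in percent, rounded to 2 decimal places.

T = 60/360 years.
CIP gives F = S · g_MXN/g_GBP, so g_MXN/g_GBP = 17.89263/17.8218 = 1.0039743.
MXN growth factor: 1 + 0.0884×60/360 = 1.0147333.
Hence g_GBP = 1.0107164.
r = (1.0107164 − 1)/(60/360) = 0.064298 → 6.43%.

6.43%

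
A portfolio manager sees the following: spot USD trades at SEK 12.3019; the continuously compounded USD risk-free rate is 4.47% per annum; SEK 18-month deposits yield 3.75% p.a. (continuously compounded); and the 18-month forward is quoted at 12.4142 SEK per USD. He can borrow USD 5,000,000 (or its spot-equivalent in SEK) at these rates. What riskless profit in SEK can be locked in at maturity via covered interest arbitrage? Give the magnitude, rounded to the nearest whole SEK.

T = 18/12 years.
Keep in USD, deliver into the forward: 5,000,000·1.0693489443·12.4142 = SEK 66,375,558.32.
Swap to SEK now, deposit: 5,000,000·12.3019·1.0578621162 = SEK 65,068,569.84.
The quoted forward overvalues USD, so borrow SEK, buy USD at spot, deposit the USD at 4.47%, and sell the proceeds forward at 12.4142.
Profit = 66,375,558.32 − 65,068,569.84 = SEK 1,306,988.

SEK 1,306,988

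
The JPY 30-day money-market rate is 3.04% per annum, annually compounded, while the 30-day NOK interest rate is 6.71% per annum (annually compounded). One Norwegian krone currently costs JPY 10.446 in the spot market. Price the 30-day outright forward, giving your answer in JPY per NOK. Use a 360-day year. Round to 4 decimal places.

T = 30/360 years.
JPY accumulates by (1 + 0.0304)^(30/360) = 1.00249871.
Growth of 1 NOK over T: (1 + 0.0671)^(30/360) = 1.00542673.
Forward (JPY per NOK) = 10.446 × 1.00249871 / 1.00542673 = 10.415579.

10.4156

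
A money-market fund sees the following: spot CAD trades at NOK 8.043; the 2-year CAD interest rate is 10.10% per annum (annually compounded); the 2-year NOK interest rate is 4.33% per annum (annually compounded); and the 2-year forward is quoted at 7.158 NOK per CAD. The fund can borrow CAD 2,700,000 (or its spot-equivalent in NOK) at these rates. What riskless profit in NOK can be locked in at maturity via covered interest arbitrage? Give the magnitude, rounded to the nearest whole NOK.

NOK 209,706

T = 2 years.
Route A — deposit CAD, sell forward: 2,700,000 × 1.212201 × 7.158 = NOK 23,427,723.85.
Route B — convert at spot, deposit NOK: 2,700,000 × 8.043 × 1.08847489 = NOK 23,637,429.56.
The quoted forward undervalues CAD, so borrow CAD, convert to NOK at spot, deposit the NOK at 4.33%, and buy CAD forward at 7.158 to cover the loan.
Arbitrage profit = |23,427,723.85 − 23,637,429.56| = NOK 209,706.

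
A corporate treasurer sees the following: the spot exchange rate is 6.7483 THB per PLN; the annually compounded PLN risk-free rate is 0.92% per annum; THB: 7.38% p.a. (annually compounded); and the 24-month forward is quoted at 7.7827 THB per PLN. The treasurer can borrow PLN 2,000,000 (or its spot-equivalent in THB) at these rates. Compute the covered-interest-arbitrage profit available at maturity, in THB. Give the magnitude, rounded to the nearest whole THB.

T = 2 years.
Invest the PLN and cover forward: 2,000,000 × 1.01848464 × 7.7827 = THB 15,853,120.82.
Convert at spot and invest in THB: 2,000,000 × 6.7483 × 1.15304644 = THB 15,562,206.58.
The quoted forward overvalues PLN, so borrow THB, buy PLN at spot, deposit the PLN at 0.92%, and sell the proceeds forward at 7.7827.
The gap between the two covered legs is THB 290,914.

THB 290,914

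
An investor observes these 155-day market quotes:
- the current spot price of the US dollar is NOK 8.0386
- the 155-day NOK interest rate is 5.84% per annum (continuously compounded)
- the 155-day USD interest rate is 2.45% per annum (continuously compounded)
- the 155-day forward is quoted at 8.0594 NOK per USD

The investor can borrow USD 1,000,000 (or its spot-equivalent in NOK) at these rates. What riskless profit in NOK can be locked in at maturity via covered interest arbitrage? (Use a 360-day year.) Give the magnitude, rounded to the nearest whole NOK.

NOK 98,423

T = 155/360 years.
Keep in USD, deliver into the forward: 1,000,000·1.010604444·8.0594 = NOK 8,144,865.46.
Swap to NOK now, deposit: 1,000,000·8.0386·1.025463232 = NOK 8,243,288.74.
The quoted forward undervalues USD, so borrow USD, convert to NOK at spot, deposit the NOK at 5.84%, and buy USD forward at 8.0594 to cover the loan.
The gap between the two covered legs is NOK 98,423.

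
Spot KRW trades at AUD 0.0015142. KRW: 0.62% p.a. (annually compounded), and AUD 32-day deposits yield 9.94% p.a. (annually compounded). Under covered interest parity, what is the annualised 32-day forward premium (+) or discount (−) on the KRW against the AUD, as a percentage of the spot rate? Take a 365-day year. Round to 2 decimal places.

+8.89%

T = 32/365 years.
CIP forward (AUD per KRW) = 0.0015142 × 1.0083427/1.000542 = 0.0015260054.
(F − S)/S ÷ T = (0.0015260054 − 0.0015142)/0.0015142/(32/365) = 0.088928 → 8.89%.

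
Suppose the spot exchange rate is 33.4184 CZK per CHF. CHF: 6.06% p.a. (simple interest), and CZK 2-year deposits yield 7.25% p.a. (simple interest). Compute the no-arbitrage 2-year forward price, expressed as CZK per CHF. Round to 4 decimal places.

T = 2 years.
Growth of 1 CZK over T: 1 + 0.0725×2 = 1.145000.
CHF growth factor: 1 + 0.0606×2 = 1.121200.
CIP: F = S · (grow CZK)/(grow CHF) = 33.4184 × 1.145000/1.121200 = 34.127781 CZK per CHF.

34.1278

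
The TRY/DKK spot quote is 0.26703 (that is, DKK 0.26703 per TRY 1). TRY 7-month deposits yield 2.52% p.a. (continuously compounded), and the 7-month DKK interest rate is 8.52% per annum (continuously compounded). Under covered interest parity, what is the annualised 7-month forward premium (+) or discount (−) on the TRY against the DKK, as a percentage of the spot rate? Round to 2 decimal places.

+6.11%

T = 7/12 years.
F = S · g_DKK/g_TRY = 0.26703 × 1.0509558/1.0148086 = 0.27654153.
(F − S)/S ÷ T = (0.27654153 − 0.26703)/0.26703/(7/12) = 0.061062 → 6.11%.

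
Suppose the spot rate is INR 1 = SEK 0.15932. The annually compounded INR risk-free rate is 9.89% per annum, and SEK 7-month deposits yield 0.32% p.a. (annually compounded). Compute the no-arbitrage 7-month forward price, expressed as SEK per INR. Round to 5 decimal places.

0.15107

T = 7/12 years.
SEK growth factor: (1 + 0.0032)^(7/12) = 1.0018654.
INR growth factor: (1 + 0.0989)^(7/12) = 1.0565554.
So F = 0.15932 × 1.0018654 / 1.0565554 = 0.1510732 (SEK/INR).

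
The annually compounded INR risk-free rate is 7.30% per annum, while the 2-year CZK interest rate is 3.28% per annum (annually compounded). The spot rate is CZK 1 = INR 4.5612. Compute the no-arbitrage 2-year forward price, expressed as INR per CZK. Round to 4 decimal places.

T = 2 years.
INR growth factor: (1 + 0.0730)^2 = 1.151329.
CZK accumulates by (1 + 0.0328)^2 = 1.0666758.
So F = 4.5612 × 1.151329 / 1.0666758 = 4.923185 (INR/CZK).

4.9232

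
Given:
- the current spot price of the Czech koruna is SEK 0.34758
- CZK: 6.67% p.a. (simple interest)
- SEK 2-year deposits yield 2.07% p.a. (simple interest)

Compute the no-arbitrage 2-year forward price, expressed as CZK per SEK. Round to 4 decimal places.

T = 2 years.
Growth of 1 SEK over T: 1 + 0.0207×2 = 1.041400.
CZK accumulates by 1 + 0.0667×2 = 1.133400.
CIP: F = S · (grow SEK)/(grow CZK) = 0.34758 × 1.041400/1.133400 = 0.3193663 SEK per CZK.
Quoted the other way: 1/0.3193663 = 3.1312 CZK per SEK.

3.1312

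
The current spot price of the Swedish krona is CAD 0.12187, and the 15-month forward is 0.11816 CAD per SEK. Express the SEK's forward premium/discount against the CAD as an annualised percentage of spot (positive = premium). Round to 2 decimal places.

-2.44%

T = 15/12 years.
SEK trades forward at -3.04423% vs spot over the period.
×(1/T) gives -2.44% p.a.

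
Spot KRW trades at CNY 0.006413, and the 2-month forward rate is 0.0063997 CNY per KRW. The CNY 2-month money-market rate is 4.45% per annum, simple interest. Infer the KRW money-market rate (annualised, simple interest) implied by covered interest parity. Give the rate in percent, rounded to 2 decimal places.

5.71%

T = 2/12 years.
By CIP, F/S equals the CNY-to-KRW growth ratio: 0.0063997/0.006413 = 0.9979261.
CNY growth factor: 1 + 0.0445×2/12 = 1.0074167.
So the KRW growth factor = 1.0095103.
(1.0095103 − 1)/T = 0.057062, i.e. 5.71%.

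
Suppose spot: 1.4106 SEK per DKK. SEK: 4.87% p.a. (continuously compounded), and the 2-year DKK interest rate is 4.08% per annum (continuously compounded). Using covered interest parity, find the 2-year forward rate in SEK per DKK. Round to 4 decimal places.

1.4331

T = 2 years.
Growth of 1 SEK over T: e^(0.0487×2) = 1.1023012.
DKK growth factor: e^(0.0408×2) = 1.0850217.
Forward (SEK per DKK) = 1.4106 × 1.1023012 / 1.0850217 = 1.433064.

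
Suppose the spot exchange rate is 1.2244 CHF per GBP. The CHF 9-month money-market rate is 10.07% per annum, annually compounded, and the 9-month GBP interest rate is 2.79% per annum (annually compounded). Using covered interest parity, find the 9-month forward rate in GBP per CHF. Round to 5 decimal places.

0.77587

T = 9/12 years.
CHF growth factor: (1 + 0.1007)^(9/12) = 1.0746121.
GBP growth factor: (1 + 0.0279)^(9/12) = 1.0208529.
So F = 1.2244 × 1.0746121 / 1.0208529 = 1.288878 (CHF/GBP).
Invert for GBP per CHF: 1 / 1.288878 = 0.77587.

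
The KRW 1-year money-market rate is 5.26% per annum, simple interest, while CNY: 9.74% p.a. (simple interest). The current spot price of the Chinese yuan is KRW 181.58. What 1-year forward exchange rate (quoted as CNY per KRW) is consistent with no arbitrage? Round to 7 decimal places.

0.0057416

T = 1 year.
KRW accumulates by 1 + 0.0526×1 = 1.052600.
CNY growth factor: 1 + 0.0974×1 = 1.097400.
CIP: F = S · (grow KRW)/(grow CNY) = 181.58 × 1.052600/1.097400 = 174.1672 KRW per CNY.
Invert for CNY per KRW: 1 / 174.1672 = 0.0057416.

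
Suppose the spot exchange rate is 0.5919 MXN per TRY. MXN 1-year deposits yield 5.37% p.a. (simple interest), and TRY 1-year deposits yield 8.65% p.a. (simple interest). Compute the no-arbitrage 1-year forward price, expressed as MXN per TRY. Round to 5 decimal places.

0.57403

T = 1 year.
MXN accumulates by 1 + 0.0537×1 = 1.053700.
TRY growth factor: 1 + 0.0865×1 = 1.086500.
Forward (MXN per TRY) = 0.5919 × 1.053700 / 1.086500 = 0.5740313.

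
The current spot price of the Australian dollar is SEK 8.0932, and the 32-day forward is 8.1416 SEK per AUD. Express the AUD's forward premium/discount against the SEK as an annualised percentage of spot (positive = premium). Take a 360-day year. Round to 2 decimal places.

T = 32/360 years.
(F − S)/S = (8.1416 − 8.0932)/8.0932 = 0.0059803.
Annualise by dividing by T: 0.0059803 / (32/360) = 0.067278 → 6.73%.

+6.73%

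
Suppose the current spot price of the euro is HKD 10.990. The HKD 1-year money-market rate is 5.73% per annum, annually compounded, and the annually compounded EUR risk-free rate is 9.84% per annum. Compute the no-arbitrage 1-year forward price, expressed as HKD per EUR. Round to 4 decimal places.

10.5788

T = 1 year.
HKD accumulates by (1 + 0.0573)^1 = 1.057300.
EUR growth factor: (1 + 0.0984)^1 = 1.098400.
CIP: F = S · (grow HKD)/(grow EUR) = 10.99 × 1.057300/1.098400 = 10.578775 HKD per EUR.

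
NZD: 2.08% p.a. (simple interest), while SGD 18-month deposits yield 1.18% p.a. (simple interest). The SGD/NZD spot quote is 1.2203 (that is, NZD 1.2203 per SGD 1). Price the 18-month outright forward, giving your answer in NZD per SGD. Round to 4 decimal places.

T = 18/12 years.
NZD growth factor: 1 + 0.0208×18/12 = 1.031200.
SGD growth factor: 1 + 0.0118×18/12 = 1.017700.
Forward (NZD per SGD) = 1.2203 × 1.031200 / 1.017700 = 1.236488.

1.2365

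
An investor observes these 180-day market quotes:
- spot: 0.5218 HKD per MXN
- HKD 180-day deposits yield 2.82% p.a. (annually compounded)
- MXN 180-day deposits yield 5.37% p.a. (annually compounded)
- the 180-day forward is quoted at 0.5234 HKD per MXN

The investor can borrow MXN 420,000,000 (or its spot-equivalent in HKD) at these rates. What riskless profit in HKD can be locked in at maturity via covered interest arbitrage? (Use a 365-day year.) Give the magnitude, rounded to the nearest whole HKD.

T = 180/365 years.
Route A — deposit MXN, sell forward: 420,000,000 × 1.02613120362 × 0.5234 = HKD 225,572,370.23.
Route B — convert at spot, deposit HKD: 420,000,000 × 0.5218 × 1.01380884632 = HKD 222,182,291.52.
The quoted forward overvalues MXN, so borrow HKD, buy MXN at spot, deposit the MXN at 5.37%, and sell the proceeds forward at 0.5234.
Profit = 225,572,370.23 − 222,182,291.52 = HKD 3,390,079.

HKD 3,390,079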